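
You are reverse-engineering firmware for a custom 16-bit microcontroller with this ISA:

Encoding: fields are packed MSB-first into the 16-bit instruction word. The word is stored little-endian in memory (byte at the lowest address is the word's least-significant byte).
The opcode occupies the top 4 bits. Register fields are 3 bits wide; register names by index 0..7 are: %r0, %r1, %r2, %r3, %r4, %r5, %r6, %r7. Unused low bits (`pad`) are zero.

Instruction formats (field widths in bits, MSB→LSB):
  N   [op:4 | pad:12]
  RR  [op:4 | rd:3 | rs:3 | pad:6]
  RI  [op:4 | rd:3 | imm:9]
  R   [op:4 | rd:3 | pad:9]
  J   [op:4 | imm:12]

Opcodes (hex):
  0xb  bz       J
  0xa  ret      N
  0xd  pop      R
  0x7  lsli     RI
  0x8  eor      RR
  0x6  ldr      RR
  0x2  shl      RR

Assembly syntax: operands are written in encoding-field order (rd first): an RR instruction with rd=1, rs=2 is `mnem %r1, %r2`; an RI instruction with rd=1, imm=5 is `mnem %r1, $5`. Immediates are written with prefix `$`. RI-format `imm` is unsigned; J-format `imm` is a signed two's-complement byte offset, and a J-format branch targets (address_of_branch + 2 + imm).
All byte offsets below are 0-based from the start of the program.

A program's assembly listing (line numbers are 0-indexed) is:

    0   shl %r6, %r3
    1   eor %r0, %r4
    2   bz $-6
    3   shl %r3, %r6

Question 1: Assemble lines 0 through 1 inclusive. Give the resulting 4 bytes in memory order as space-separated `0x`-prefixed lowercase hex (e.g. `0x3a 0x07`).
L0: shl op=0x2:4|rd=6:3|rs=3:3|pad=0:6 ⇒ 0x2cc0 ⇒ little c0 2c
L1: eor op=0x8:4|rd=0:3|rs=4:3|pad=0:6 ⇒ 0x8100 ⇒ little 00 81

0xc0 0x2c 0x00 0x81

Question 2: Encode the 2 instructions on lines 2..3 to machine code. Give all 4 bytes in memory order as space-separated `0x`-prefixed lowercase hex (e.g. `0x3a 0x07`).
L2: bz op=0xb:4|imm=-6:12 ⇒ 0xbffa ⇒ little fa bf
L3: shl op=0x2:4|rd=3:3|rs=6:3|pad=0:6 ⇒ 0x2780 ⇒ little 80 27

0xfa 0xbf 0x80 0x27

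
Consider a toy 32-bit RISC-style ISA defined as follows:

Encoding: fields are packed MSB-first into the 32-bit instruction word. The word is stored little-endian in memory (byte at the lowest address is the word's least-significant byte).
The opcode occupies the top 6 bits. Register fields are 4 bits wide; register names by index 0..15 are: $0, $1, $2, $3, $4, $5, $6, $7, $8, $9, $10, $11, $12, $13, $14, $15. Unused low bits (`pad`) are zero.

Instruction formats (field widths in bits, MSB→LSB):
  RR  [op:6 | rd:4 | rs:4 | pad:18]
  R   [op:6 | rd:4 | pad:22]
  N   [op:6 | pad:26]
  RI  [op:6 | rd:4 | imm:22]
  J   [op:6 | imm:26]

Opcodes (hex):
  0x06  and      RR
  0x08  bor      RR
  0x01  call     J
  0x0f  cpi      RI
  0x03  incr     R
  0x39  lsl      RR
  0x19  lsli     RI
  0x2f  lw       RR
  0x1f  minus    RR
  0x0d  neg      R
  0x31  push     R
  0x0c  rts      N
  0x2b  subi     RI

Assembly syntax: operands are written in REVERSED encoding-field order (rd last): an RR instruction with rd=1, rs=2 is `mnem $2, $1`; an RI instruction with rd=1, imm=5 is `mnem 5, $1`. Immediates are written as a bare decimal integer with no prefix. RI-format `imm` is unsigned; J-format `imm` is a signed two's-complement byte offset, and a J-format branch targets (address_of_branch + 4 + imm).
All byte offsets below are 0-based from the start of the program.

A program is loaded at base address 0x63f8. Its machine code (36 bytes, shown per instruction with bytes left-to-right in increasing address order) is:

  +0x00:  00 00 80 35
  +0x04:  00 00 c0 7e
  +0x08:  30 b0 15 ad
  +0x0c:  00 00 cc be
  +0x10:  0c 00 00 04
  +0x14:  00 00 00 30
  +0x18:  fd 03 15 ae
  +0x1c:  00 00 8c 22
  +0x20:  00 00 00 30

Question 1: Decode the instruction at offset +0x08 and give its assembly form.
subi 1421360, $4

[08] 30 b0 15 ad → 0xad15b030
  op=0xad15b030>>26=0x2b ⇒ subi (RI)
  [25:22] rd=4 = $4
  [21:0] imm=1421360 = 1421360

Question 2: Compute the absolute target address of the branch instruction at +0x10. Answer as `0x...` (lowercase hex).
+0x10: 0c 00 00 04 ⇒ word 0x0400000c (little)
  op=0x0400000c>>26=0x1 ⇒ call (J)
  imm: (w>>0)&0x3ffffff=0xc → 12
  target = base 0x63f8 + off 0x10 + 4 + imm 12 = 0x6418

0x6418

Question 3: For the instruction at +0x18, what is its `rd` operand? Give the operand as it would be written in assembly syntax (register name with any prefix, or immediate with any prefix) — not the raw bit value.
@+18  little-endian(fd 03 15 ae) = 0xae1503fd
  opcode bits[31:26]=0x2b: subi/RI
  [25:22] rd=8 = $8
  [21:0] imm=1377277 = 1377277

$8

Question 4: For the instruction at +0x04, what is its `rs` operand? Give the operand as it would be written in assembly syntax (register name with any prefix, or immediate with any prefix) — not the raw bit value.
$0

[04] 00 00 c0 7e → 0x7ec00000
  op=0x7ec00000>>26=0x1f ⇒ minus (RR)
  [25:22] rd=11 = $11
  [21:18] rs=0 = $0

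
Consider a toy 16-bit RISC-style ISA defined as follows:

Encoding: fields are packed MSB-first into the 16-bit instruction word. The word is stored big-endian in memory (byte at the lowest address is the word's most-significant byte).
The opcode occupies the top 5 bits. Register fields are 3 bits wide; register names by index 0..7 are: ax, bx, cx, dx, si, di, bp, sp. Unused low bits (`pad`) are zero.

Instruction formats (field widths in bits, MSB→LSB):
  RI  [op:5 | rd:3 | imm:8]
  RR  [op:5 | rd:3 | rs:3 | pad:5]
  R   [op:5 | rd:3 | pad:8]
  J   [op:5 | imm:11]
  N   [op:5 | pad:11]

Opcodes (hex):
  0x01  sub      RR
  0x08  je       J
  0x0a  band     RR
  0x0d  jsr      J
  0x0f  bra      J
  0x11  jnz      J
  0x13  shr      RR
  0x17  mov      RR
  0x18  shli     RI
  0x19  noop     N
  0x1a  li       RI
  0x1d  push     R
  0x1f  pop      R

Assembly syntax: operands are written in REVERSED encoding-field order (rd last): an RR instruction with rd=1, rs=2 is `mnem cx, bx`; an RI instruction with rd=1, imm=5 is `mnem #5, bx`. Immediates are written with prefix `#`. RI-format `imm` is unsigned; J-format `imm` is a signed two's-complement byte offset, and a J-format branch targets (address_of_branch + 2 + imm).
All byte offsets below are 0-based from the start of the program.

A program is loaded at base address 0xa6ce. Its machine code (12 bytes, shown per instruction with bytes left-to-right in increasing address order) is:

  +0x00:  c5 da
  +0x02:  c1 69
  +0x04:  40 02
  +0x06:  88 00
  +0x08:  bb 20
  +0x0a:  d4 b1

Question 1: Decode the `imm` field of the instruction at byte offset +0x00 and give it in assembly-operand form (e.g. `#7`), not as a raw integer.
#218

+0x00: c5 da ⇒ word 0xc5da (big)
  opcode bits[15:11]=0x18: shli/RI
  rd: (w>>8)&0x7=0x5 → di
  imm: (w>>0)&0xff=0xda → #218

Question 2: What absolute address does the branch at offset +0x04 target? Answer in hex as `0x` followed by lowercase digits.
0xa6d6

+0x04: 40 02 ⇒ word 0x4002 (big)
  opcode bits[15:11]=0x8: je/J
  imm@[10:0]=0x2 ⇒ #2
  target = base 0xa6ce + off 0x04 + 2 + imm 2 = 0xa6d6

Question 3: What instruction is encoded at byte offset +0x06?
@+06  big-endian(88 00) = 0x8800
  opcode bits[15:11]=0x11: jnz/J
  imm: (w>>0)&0x7ff=0x0 → #0

jnz #0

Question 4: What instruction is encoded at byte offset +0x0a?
off 0x0a: read d4 b1 as big → 0xd4b1
  op=0xd4b1>>11=0x1a ⇒ li (RI)
  rd: (w>>8)&0x7=0x4 → si
  imm: (w>>0)&0xff=0xb1 → #177

li #177, si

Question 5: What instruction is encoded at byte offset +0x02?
+0x02: c1 69 ⇒ word 0xc169 (big)
  top 5b → 0x18 → shli [RI]
  [10:8] rd=1 = bx
  [7:0] imm=105 = #105

shli #105, bx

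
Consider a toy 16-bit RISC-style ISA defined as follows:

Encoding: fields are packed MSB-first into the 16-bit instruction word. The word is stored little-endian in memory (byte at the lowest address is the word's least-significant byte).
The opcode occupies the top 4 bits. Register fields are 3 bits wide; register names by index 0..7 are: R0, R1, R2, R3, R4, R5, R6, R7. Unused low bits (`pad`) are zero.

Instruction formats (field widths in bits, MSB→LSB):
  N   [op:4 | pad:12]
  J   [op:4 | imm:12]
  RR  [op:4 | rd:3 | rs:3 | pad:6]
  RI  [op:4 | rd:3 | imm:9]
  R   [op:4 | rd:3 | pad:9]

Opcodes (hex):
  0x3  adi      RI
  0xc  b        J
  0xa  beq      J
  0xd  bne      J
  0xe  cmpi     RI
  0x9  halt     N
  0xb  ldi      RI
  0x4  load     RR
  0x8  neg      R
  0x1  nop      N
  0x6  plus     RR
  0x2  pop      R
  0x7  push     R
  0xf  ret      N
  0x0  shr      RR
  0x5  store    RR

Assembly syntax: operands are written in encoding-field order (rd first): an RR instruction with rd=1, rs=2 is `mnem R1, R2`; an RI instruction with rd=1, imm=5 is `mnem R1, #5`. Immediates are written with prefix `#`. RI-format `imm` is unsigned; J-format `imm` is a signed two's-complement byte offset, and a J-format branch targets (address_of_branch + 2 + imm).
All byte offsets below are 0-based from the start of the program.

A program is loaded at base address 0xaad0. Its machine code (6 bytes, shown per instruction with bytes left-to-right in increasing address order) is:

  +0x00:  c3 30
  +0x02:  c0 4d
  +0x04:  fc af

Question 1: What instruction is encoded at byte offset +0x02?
load R6, R7

@+02  little-endian(c0 4d) = 0x4dc0
  opcode bits[15:12]=0x4: load/RR
  [11:9] rd=6 = R6
  [8:6] rs=7 = R7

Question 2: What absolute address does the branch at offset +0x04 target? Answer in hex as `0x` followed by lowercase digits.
0xaad2

@+04  little-endian(fc af) = 0xaffc
  top 4b → 0xa → beq [J]
  imm@[11:0]=0xffc (s12→-4) ⇒ #-4
  target = base 0xaad0 + off 0x04 + 2 + imm -4 = 0xaad2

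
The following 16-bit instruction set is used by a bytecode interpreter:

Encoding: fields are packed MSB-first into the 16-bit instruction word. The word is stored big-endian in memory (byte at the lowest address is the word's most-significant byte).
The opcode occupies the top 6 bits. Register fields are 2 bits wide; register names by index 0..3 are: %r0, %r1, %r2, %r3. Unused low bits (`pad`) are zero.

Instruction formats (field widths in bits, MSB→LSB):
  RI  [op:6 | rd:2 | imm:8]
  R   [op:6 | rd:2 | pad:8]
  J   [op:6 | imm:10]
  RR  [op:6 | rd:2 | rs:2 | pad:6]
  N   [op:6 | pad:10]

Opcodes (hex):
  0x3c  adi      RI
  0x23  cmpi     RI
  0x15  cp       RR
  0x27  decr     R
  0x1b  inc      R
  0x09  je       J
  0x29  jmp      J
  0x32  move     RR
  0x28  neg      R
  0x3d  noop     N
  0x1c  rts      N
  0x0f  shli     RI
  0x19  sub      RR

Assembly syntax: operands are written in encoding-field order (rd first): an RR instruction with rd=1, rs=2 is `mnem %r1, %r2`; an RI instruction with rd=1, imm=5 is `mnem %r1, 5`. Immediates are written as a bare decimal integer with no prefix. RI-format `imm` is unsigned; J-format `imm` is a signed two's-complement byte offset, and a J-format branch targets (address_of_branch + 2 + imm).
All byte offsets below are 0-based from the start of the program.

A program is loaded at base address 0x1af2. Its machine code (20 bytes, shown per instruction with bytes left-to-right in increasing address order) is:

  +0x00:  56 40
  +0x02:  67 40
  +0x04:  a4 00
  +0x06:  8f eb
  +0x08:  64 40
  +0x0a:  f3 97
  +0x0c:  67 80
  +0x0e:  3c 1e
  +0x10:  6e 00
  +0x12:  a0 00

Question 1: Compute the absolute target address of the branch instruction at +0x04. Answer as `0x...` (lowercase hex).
+0x04: a4 00 ⇒ word 0xa400 (big)
  op=0xa400>>10=0x29 ⇒ jmp (J)
  [9:0] imm=0 = 0
  target = base 0x1af2 + off 0x04 + 2 + imm 0 = 0x1af8

0x1af8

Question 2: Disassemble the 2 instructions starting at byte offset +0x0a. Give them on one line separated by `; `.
adi %r3, 151; sub %r3, %r2

off 0x0a: read f3 97 as big → 0xf397
  opcode bits[15:10]=0x3c: adi/RI
  rd@[9:8]=0x3 ⇒ %r3
  imm@[7:0]=0x97 ⇒ 151
off 0x0c: read 67 80 as big → 0x6780
  opcode bits[15:10]=0x19: sub/RR
  rd@[9:8]=0x3 ⇒ %r3
  rs@[7:6]=0x2 ⇒ %r2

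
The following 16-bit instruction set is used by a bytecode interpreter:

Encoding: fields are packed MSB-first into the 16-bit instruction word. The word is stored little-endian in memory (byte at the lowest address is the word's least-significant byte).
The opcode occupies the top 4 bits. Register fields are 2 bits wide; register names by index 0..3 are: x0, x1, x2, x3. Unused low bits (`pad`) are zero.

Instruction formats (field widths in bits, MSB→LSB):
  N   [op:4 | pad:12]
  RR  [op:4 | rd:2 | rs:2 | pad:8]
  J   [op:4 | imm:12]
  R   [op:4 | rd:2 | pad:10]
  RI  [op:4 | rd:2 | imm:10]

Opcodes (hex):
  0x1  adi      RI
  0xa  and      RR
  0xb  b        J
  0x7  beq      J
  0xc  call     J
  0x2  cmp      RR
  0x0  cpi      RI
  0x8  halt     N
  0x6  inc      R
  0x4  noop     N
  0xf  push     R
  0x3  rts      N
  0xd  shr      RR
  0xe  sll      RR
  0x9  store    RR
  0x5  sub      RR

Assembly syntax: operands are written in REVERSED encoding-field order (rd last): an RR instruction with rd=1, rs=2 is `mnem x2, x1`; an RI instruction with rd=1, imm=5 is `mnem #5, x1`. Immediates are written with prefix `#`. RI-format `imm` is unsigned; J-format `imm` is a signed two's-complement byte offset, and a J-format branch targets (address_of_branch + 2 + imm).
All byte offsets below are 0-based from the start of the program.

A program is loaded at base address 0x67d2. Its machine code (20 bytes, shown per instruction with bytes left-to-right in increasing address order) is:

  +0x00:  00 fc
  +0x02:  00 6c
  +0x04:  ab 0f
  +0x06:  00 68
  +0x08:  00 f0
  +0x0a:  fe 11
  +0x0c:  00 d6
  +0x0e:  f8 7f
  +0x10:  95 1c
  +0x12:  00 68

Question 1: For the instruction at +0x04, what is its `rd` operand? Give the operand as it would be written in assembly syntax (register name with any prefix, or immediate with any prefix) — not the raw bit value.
x3

[04] ab 0f → 0x0fab
  top 4b → 0x0 → cpi [RI]
  rd: (w>>10)&0x3=0x3 → x3
  imm: (w>>0)&0x3ff=0x3ab → #939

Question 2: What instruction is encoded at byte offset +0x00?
push x3

+0x00: 00 fc ⇒ word 0xfc00 (little)
  op=0xfc00>>12=0xf ⇒ push (R)
  rd: (w>>10)&0x3=0x3 → x3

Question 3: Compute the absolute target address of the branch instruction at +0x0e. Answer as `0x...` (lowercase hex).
0x67da

@+0e  little-endian(f8 7f) = 0x7ff8
  top 4b → 0x7 → beq [J]
  imm: (w>>0)&0xfff=0xff8 (s12→-8) → #-8
  target = base 0x67d2 + off 0x0e + 2 + imm -8 = 0x67da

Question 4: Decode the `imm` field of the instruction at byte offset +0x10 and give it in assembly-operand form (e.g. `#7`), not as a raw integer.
#149

+0x10: 95 1c ⇒ word 0x1c95 (little)
  opcode bits[15:12]=0x1: adi/RI
  rd@[11:10]=0x3 ⇒ x3
  imm@[9:0]=0x95 ⇒ #149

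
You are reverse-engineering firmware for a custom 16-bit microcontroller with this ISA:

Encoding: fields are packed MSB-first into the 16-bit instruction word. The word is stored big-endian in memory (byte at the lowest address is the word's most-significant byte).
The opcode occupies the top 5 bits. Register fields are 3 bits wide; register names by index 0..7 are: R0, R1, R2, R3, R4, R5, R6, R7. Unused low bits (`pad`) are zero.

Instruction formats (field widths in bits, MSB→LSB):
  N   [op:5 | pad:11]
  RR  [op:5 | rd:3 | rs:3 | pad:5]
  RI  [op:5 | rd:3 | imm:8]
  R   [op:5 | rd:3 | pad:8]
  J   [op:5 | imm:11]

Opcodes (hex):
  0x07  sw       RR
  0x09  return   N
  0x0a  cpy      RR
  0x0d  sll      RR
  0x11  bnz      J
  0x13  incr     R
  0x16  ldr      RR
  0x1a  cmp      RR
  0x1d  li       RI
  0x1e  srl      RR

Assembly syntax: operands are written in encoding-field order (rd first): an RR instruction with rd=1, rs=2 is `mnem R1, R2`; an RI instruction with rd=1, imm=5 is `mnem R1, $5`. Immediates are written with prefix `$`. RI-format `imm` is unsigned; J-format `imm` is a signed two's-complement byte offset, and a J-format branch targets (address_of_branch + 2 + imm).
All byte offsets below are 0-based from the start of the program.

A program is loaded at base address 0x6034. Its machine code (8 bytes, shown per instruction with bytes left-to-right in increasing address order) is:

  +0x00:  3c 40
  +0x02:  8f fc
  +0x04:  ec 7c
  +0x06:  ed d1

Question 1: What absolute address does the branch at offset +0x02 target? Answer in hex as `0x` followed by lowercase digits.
0x6034

@+02  big-endian(8f fc) = 0x8ffc
  top 5b → 0x11 → bnz [J]
  imm: (w>>0)&0x7ff=0x7fc (s11→-4) → $-4
  target = base 0x6034 + off 0x02 + 2 + imm -4 = 0x6034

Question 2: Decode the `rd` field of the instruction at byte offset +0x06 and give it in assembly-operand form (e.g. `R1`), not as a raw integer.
R5

@+06  big-endian(ed d1) = 0xedd1
  top 5b → 0x1d → li [RI]
  rd: (w>>8)&0x7=0x5 → R5
  imm: (w>>0)&0xff=0xd1 → $209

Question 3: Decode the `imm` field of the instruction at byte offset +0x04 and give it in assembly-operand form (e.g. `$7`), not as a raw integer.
+0x04: ec 7c ⇒ word 0xec7c (big)
  opcode bits[15:11]=0x1d: li/RI
  rd@[10:8]=0x4 ⇒ R4
  imm@[7:0]=0x7c ⇒ $124

$124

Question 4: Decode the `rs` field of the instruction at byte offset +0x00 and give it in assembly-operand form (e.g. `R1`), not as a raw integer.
off 0x00: read 3c 40 as big → 0x3c40
  op=0x3c40>>11=0x7 ⇒ sw (RR)
  [10:8] rd=4 = R4
  [7:5] rs=2 = R2

R2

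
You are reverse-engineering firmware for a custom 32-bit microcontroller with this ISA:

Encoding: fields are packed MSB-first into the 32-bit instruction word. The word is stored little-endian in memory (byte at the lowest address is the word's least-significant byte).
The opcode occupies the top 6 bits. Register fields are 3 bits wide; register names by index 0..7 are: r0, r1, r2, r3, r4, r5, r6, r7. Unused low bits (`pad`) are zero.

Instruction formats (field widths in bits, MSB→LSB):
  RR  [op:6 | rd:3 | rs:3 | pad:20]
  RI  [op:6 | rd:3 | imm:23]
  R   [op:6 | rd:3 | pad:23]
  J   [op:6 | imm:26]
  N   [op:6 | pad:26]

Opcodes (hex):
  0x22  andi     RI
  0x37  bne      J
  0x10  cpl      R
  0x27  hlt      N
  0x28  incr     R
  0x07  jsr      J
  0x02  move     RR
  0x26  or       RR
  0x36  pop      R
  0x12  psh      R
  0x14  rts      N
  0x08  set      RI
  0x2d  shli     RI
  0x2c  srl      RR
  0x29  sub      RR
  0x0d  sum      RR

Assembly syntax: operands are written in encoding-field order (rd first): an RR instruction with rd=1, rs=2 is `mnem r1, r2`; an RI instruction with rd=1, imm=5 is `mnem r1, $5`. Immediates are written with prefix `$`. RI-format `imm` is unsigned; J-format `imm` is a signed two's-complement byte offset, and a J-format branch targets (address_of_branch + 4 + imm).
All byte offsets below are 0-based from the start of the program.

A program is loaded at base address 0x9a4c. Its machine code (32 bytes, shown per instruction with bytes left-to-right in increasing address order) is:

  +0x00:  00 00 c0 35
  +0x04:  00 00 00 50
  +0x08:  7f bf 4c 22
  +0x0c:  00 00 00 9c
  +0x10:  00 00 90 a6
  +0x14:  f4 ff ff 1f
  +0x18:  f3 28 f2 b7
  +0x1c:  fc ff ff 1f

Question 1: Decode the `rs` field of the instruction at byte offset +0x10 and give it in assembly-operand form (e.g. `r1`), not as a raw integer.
r1

@+10  little-endian(00 00 90 a6) = 0xa6900000
  op=0xa6900000>>26=0x29 ⇒ sub (RR)
  [25:23] rd=5 = r5
  [22:20] rs=1 = r1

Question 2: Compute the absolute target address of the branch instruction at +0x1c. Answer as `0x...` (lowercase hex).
off 0x1c: read fc ff ff 1f as little → 0x1ffffffc
  top 6b → 0x7 → jsr [J]
  imm@[25:0]=0x3fffffc (s26→-4) ⇒ $-4
  target = base 0x9a4c + off 0x1c + 4 + imm -4 = 0x9a68

0x9a68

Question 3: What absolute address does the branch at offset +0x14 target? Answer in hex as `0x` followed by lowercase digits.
0x9a58

@+14  little-endian(f4 ff ff 1f) = 0x1ffffff4
  op=0x1ffffff4>>26=0x7 ⇒ jsr (J)
  imm@[25:0]=0x3fffff4 (s26→-12) ⇒ $-12
  target = base 0x9a4c + off 0x14 + 4 + imm -12 = 0x9a58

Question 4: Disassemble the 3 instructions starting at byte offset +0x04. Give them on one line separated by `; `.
[04] 00 00 00 50 → 0x50000000
  top 6b → 0x14 → rts [N]
[08] 7f bf 4c 22 → 0x224cbf7f
  top 6b → 0x8 → set [RI]
  rd: (w>>23)&0x7=0x4 → r4
  imm: (w>>0)&0x7fffff=0x4cbf7f → $5029759
[0c] 00 00 00 9c → 0x9c000000
  top 6b → 0x27 → hlt [N]

rts; set r4, $5029759; hlt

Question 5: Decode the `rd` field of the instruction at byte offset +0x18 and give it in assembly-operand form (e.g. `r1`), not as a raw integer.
@+18  little-endian(f3 28 f2 b7) = 0xb7f228f3
  top 6b → 0x2d → shli [RI]
  [25:23] rd=7 = r7
  [22:0] imm=7481587 = $7481587

r7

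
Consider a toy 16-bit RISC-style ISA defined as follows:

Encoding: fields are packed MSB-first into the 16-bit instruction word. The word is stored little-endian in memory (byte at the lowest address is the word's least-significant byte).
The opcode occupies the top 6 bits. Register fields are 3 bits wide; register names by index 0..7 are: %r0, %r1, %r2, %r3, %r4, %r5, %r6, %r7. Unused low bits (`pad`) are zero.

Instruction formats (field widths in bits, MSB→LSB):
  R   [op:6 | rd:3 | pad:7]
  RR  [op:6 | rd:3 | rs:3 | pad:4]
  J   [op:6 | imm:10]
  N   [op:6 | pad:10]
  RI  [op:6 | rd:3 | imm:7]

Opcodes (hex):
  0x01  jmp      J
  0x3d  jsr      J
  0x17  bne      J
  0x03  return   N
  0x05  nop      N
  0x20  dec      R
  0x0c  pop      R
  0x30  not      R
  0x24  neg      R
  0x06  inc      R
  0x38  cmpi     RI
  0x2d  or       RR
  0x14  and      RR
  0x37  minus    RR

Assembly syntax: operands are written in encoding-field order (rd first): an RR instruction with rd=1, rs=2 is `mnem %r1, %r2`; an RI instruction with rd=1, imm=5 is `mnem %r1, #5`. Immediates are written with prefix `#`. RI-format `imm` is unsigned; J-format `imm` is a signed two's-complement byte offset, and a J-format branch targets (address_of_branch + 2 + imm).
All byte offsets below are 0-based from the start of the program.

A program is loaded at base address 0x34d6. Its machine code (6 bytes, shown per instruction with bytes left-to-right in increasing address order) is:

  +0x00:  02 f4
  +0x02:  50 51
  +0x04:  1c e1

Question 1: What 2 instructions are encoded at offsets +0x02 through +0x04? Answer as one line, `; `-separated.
[02] 50 51 → 0x5150
  op=0x5150>>10=0x14 ⇒ and (RR)
  rd: (w>>7)&0x7=0x2 → %r2
  rs: (w>>4)&0x7=0x5 → %r5
[04] 1c e1 → 0xe11c
  op=0xe11c>>10=0x38 ⇒ cmpi (RI)
  rd: (w>>7)&0x7=0x2 → %r2
  imm: (w>>0)&0x7f=0x1c → #28

and %r2, %r5; cmpi %r2, #28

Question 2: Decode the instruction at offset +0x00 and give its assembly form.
jsr #2

off 0x00: read 02 f4 as little → 0xf402
  top 6b → 0x3d → jsr [J]
  [9:0] imm=2 = #2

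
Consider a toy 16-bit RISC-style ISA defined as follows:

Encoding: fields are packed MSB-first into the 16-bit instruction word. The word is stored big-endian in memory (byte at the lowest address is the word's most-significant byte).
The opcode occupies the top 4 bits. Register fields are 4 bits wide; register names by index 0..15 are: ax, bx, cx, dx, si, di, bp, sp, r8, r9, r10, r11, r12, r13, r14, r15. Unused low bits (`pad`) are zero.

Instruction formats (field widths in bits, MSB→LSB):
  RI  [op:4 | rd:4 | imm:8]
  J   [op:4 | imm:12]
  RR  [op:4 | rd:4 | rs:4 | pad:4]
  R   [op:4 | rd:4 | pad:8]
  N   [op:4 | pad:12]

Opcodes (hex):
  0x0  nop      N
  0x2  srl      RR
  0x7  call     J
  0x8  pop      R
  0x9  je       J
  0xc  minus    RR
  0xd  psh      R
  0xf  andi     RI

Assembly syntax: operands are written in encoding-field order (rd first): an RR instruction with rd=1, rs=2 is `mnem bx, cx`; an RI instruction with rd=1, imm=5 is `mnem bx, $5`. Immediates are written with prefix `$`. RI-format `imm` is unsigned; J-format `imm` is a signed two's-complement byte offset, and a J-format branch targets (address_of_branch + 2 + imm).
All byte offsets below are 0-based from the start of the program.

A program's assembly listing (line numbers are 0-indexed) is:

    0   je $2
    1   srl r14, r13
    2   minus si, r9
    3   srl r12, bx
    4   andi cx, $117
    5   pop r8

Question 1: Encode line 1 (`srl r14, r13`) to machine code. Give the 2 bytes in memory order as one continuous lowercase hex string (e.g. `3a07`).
2ed0

1. srl fields op=0x2:4|rd=14:4|rs=13:4|pad=0:4 → word 2ed0h → 2e d0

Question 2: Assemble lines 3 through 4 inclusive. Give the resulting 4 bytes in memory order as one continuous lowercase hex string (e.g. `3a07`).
line 3 (srl): pack op=0x2:4|rd=12:4|rs=1:4|pad=0:4 = 0x2c10; big→ 2c 10
line 4 (andi): pack op=0xf:4|rd=2:4|imm=117:8 = 0xf275; big→ f2 75

2c10f275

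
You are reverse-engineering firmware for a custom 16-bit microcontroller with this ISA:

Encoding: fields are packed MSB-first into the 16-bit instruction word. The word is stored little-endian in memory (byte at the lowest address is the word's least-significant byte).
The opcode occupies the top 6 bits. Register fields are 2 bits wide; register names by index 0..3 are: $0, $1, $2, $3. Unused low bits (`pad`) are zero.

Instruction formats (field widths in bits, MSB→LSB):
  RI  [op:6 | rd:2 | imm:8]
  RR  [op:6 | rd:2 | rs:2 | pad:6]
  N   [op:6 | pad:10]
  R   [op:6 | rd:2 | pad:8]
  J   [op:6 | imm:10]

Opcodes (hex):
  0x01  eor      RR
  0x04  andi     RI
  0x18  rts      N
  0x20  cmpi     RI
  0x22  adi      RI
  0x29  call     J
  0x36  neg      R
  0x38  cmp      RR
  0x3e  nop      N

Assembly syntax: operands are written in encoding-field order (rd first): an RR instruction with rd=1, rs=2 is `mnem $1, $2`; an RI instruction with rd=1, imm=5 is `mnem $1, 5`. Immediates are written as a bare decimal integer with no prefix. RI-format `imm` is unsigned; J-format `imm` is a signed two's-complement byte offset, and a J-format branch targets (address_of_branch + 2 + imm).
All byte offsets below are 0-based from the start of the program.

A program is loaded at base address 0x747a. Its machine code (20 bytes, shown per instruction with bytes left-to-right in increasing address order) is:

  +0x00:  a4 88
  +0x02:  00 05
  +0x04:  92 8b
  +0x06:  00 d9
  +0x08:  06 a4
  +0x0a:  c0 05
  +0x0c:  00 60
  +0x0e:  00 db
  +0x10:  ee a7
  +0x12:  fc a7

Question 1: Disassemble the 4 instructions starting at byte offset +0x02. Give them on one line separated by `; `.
@+02  little-endian(00 05) = 0x0500
  op=0x0500>>10=0x1 ⇒ eor (RR)
  rd: (w>>8)&0x3=0x1 → $1
  rs: (w>>6)&0x3=0x0 → $0
@+04  little-endian(92 8b) = 0x8b92
  op=0x8b92>>10=0x22 ⇒ adi (RI)
  rd: (w>>8)&0x3=0x3 → $3
  imm: (w>>0)&0xff=0x92 → 146
@+06  little-endian(00 d9) = 0xd900
  op=0xd900>>10=0x36 ⇒ neg (R)
  rd: (w>>8)&0x3=0x1 → $1
@+08  little-endian(06 a4) = 0xa406
  op=0xa406>>10=0x29 ⇒ call (J)
  imm: (w>>0)&0x3ff=0x6 → 6

eor $1, $0; adi $3, 146; neg $1; call 6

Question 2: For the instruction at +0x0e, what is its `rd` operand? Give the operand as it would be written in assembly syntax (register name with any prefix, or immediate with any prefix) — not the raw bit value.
off 0x0e: read 00 db as little → 0xdb00
  top 6b → 0x36 → neg [R]
  rd: (w>>8)&0x3=0x3 → $3

$3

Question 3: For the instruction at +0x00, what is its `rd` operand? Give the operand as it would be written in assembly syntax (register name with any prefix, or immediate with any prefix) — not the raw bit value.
$0

@+00  little-endian(a4 88) = 0x88a4
  top 6b → 0x22 → adi [RI]
  rd@[9:8]=0x0 ⇒ $0
  imm@[7:0]=0xa4 ⇒ 164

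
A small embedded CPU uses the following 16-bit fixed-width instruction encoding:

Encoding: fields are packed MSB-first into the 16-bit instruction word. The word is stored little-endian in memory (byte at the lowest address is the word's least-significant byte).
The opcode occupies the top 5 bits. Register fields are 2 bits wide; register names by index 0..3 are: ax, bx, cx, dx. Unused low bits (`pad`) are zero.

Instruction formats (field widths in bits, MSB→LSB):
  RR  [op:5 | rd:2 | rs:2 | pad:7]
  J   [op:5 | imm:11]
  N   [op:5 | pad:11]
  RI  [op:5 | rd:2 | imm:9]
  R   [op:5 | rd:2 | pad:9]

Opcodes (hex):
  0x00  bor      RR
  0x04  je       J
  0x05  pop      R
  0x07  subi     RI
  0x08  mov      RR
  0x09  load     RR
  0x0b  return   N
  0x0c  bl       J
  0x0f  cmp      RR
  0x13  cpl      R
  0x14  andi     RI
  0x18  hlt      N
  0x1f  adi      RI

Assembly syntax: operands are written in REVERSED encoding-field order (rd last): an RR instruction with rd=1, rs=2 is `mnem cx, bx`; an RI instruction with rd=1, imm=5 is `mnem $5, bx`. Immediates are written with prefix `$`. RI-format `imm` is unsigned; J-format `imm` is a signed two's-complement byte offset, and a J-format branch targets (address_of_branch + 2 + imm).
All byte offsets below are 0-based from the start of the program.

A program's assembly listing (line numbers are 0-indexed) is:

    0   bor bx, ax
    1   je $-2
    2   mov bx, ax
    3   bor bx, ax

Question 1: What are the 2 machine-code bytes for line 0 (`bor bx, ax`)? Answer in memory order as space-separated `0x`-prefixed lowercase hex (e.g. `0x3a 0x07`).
line 0 (bor): pack op=0x0:5|rd=0:2|rs=1:2|pad=0:7 = 0x0080; little→ 80 00

0x80 0x00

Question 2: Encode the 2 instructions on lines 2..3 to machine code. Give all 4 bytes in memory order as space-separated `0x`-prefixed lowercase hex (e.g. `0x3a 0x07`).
0x80 0x40 0x80 0x00

L2: mov op=0x8:5|rd=0:2|rs=1:2|pad=0:7 ⇒ 0x4080 ⇒ little 80 40
L3: bor op=0x0:5|rd=0:2|rs=1:2|pad=0:7 ⇒ 0x0080 ⇒ little 80 00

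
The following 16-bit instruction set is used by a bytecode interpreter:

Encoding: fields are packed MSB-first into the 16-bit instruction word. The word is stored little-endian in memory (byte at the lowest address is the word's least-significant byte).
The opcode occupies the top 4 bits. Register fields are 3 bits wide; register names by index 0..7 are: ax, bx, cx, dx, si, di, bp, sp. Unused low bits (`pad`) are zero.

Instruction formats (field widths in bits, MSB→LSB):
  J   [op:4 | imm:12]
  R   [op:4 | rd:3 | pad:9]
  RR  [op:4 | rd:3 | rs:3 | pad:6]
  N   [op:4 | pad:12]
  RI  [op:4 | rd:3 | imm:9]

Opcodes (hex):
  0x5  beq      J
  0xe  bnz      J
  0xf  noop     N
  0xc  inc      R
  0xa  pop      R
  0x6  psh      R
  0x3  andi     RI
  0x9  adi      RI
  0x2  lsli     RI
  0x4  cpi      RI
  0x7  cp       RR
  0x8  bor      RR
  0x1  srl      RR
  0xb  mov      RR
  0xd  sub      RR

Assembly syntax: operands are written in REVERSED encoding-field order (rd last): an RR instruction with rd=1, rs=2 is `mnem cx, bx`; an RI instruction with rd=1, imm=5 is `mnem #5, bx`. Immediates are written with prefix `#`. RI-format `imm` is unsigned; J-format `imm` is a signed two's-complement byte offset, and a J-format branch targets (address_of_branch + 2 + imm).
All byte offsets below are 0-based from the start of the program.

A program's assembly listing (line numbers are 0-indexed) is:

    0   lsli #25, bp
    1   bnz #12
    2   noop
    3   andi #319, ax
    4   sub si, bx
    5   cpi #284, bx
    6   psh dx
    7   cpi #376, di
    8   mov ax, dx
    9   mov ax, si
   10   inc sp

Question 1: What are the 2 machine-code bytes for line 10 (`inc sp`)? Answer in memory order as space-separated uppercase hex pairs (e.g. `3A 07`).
00 CE

L10: inc op=0xc:4|rd=7:3|pad=0:9 ⇒ 0xce00 ⇒ little 00 ce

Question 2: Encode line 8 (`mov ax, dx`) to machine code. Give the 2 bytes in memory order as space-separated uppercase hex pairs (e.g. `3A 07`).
8. mov fields op=0xb:4|rd=3:3|rs=0:3|pad=0:6 → word b600h → 00 b6

00 B6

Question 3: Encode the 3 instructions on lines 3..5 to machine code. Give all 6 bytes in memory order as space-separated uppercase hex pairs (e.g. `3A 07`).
3F 31 00 D3 1C 43

L3: andi op=0x3:4|rd=0:3|imm=319:9 ⇒ 0x313f ⇒ little 3f 31
L4: sub op=0xd:4|rd=1:3|rs=4:3|pad=0:6 ⇒ 0xd300 ⇒ little 00 d3
L5: cpi op=0x4:4|rd=1:3|imm=284:9 ⇒ 0x431c ⇒ little 1c 43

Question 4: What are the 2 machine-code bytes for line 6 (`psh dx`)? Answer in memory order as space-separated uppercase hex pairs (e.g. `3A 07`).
00 66

6. psh fields op=0x6:4|rd=3:3|pad=0:9 → word 6600h → 00 66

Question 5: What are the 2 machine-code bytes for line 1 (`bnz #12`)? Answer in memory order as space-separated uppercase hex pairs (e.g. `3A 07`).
0C E0

line 1 (bnz): pack op=0xe:4|imm=12:12 = 0xe00c; little→ 0c e0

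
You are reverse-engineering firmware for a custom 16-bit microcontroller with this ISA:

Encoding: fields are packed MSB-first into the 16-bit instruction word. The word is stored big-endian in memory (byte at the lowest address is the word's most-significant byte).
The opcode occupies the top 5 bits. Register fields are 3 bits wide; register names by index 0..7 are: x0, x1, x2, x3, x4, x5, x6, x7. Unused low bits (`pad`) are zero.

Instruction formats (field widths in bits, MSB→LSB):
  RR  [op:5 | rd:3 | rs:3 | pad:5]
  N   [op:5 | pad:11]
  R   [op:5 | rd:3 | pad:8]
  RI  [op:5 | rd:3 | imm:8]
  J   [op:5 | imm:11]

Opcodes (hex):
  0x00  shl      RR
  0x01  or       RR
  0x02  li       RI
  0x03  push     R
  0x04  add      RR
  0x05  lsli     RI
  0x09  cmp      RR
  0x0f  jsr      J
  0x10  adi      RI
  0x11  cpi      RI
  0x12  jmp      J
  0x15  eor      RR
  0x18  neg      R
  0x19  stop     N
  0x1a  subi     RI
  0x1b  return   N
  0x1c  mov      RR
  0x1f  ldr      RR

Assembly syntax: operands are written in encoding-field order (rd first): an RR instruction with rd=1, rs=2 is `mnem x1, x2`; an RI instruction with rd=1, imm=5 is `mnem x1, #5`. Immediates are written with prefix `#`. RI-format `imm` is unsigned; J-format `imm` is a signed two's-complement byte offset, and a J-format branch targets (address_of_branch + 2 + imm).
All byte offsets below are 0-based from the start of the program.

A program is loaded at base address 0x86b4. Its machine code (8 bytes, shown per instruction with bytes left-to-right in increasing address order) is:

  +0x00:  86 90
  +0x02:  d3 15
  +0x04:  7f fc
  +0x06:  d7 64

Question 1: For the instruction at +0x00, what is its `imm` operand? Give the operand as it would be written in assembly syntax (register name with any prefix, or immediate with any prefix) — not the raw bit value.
[00] 86 90 → 0x8690
  op=0x8690>>11=0x10 ⇒ adi (RI)
  rd: (w>>8)&0x7=0x6 → x6
  imm: (w>>0)&0xff=0x90 → #144

#144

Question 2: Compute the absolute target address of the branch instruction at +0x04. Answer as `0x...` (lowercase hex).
@+04  big-endian(7f fc) = 0x7ffc
  top 5b → 0xf → jsr [J]
  imm: (w>>0)&0x7ff=0x7fc (s11→-4) → #-4
  target = base 0x86b4 + off 0x04 + 2 + imm -4 = 0x86b6

0x86b6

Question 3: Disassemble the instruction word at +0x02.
+0x02: d3 15 ⇒ word 0xd315 (big)
  top 5b → 0x1a → subi [RI]
  rd: (w>>8)&0x7=0x3 → x3
  imm: (w>>0)&0xff=0x15 → #21

subi x3, #21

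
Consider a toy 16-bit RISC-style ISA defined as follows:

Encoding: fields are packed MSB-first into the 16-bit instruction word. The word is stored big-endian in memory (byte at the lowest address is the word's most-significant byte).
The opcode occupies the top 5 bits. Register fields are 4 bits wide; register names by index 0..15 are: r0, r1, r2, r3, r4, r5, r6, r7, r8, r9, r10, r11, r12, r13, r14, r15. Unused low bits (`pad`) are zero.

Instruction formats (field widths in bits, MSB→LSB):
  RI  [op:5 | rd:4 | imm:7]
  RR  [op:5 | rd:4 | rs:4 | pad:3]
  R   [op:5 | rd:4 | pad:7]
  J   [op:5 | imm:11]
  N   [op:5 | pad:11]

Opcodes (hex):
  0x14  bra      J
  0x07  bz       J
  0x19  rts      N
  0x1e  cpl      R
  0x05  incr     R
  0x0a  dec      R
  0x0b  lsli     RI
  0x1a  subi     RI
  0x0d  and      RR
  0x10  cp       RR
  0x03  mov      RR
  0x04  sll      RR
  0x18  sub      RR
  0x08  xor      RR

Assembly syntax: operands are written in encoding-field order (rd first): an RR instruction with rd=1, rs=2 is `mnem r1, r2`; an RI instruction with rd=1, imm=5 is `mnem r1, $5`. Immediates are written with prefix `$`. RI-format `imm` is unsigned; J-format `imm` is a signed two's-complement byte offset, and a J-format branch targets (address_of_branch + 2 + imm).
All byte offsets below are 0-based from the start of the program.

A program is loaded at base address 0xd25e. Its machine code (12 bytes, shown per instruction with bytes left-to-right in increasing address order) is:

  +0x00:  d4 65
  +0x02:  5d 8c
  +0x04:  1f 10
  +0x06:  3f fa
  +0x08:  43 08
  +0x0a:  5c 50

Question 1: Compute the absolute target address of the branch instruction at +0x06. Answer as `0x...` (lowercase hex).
off 0x06: read 3f fa as big → 0x3ffa
  op=0x3ffa>>11=0x7 ⇒ bz (J)
  imm@[10:0]=0x7fa (s11→-6) ⇒ $-6
  target = base 0xd25e + off 0x06 + 2 + imm -6 = 0xd260

0xd260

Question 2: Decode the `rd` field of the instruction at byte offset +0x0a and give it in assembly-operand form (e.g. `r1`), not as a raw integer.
r8

@+0a  big-endian(5c 50) = 0x5c50
  opcode bits[15:11]=0xb: lsli/RI
  rd: (w>>7)&0xf=0x8 → r8
  imm: (w>>0)&0x7f=0x50 → $80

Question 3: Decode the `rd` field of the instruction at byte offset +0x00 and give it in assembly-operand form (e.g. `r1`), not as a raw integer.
@+00  big-endian(d4 65) = 0xd465
  top 5b → 0x1a → subi [RI]
  rd@[10:7]=0x8 ⇒ r8
  imm@[6:0]=0x65 ⇒ $101

r8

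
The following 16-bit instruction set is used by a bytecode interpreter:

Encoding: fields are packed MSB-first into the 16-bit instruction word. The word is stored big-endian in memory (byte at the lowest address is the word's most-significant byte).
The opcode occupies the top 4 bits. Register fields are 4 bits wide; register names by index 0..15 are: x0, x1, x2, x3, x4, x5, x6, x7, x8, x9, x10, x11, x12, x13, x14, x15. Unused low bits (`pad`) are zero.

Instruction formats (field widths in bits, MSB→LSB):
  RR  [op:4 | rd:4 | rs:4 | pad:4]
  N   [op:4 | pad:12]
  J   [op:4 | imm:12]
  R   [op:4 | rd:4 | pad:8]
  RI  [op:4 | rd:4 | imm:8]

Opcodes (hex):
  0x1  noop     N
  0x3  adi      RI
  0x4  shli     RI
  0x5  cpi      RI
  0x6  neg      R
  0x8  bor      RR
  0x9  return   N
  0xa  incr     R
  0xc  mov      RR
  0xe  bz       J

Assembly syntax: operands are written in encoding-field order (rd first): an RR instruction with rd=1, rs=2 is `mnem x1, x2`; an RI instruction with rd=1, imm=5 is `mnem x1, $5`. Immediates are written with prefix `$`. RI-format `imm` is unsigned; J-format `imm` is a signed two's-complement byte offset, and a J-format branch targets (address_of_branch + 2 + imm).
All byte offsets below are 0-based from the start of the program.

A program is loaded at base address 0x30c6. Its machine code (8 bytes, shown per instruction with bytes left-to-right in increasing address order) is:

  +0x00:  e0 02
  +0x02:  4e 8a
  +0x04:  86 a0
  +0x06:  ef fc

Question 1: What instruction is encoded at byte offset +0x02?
shli x14, $138

off 0x02: read 4e 8a as big → 0x4e8a
  opcode bits[15:12]=0x4: shli/RI
  rd@[11:8]=0xe ⇒ x14
  imm@[7:0]=0x8a ⇒ $138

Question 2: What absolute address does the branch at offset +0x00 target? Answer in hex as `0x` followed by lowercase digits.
+0x00: e0 02 ⇒ word 0xe002 (big)
  opcode bits[15:12]=0xe: bz/J
  imm@[11:0]=0x2 ⇒ $2
  target = base 0x30c6 + off 0x00 + 2 + imm 2 = 0x30ca

0x30ca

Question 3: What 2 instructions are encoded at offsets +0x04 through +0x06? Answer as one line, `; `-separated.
@+04  big-endian(86 a0) = 0x86a0
  opcode bits[15:12]=0x8: bor/RR
  rd: (w>>8)&0xf=0x6 → x6
  rs: (w>>4)&0xf=0xa → x10
@+06  big-endian(ef fc) = 0xeffc
  opcode bits[15:12]=0xe: bz/J
  imm: (w>>0)&0xfff=0xffc (s12→-4) → $-4

bor x6, x10; bz $-4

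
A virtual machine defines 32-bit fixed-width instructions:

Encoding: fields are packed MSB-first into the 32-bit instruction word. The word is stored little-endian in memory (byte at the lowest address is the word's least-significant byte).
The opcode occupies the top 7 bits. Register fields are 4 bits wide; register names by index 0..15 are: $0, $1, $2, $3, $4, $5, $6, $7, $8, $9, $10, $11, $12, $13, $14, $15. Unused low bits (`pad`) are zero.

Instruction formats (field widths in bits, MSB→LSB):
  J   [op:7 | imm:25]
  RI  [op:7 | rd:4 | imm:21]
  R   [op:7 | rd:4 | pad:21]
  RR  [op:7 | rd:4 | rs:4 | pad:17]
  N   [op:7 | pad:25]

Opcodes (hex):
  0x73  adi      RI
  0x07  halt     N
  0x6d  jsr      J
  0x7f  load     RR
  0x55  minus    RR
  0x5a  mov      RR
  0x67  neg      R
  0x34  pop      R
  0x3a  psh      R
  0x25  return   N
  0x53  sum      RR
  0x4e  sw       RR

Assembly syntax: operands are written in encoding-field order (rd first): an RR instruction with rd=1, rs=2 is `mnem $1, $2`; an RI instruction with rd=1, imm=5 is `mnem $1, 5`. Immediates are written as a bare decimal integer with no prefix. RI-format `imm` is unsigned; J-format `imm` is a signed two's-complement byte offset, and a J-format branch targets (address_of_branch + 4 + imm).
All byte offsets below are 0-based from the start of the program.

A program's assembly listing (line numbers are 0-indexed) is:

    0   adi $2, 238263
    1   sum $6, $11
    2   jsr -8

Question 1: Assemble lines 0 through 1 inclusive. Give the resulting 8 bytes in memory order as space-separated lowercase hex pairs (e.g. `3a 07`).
0. adi fields op=0x73:7|rd=2:4|imm=238263:21 → word e643a2b7h → b7 a2 43 e6
1. sum fields op=0x53:7|rd=6:4|rs=11:4|pad=0:17 → word a6d60000h → 00 00 d6 a6

b7 a2 43 e6 00 00 d6 a6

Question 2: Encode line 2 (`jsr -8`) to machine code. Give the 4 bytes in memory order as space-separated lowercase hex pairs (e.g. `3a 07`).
line 2 (jsr): pack op=0x6d:7|imm=-8:25 = 0xdbfffff8; little→ f8 ff ff db

f8 ff ff db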